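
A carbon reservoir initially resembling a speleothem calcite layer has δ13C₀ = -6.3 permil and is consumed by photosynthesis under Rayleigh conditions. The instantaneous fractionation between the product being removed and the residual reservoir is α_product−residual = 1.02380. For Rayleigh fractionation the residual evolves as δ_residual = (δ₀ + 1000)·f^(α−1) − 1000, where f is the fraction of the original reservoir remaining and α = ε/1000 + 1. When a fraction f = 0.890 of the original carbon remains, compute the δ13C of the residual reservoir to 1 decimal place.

Rayleigh residual: δ_res = (δ₀ + 1000)·f^(α−1) − 1000
α − 1 = 0.02380
f^(α−1) = 0.890^(0.02380) = 0.997230
δ_res = (-6.3 + 1000) × 0.997230 − 1000 = 990.948 − 1000 = -9.05 permil

-9.1 permil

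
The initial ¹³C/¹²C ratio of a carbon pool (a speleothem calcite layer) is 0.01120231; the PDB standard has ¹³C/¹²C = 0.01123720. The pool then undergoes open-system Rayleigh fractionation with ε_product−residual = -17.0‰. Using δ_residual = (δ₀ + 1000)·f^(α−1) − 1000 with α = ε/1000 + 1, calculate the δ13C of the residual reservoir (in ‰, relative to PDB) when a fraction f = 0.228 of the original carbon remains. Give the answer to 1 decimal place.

δ₀ = (0.01120231/0.01123720 − 1)×1000 = (0.996895 − 1)×1000 = -3.105‰
α − 1 = ε/1000 = -0.0170
f^(α−1) = 0.228^(-0.0170) = 1.025451
δ_res = (-3.105 + 1000) × 1.025451 − 1000 = 1022.268 − 1000 = 22.27‰

22.3‰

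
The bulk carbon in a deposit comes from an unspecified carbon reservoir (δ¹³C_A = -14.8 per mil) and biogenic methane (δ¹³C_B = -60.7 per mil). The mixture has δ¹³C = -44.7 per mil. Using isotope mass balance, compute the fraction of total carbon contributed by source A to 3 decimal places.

0.349

δ_mix = f_A·δ_A + (1 − f_A)·δ_B  ⇒  f_A = (δ_mix − δ_B)/(δ_A − δ_B)
f_A = (-44.7 − (-60.7)) / (-14.8 − (-60.7))
f_A = 16.0 / 45.9 = 0.3486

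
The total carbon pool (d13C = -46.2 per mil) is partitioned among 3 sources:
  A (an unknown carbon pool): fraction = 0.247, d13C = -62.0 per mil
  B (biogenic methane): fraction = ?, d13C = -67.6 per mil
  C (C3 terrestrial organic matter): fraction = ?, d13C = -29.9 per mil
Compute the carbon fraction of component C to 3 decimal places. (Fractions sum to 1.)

Let f_C and f_B be the unknown fractions; fractions sum to 1 so f_C + f_B = 0.753.
Mass balance: Σ fᵢ·δᵢ = δ_bulk ⇒ f_C·(-29.9) + f_B·(-67.6) = -46.2 − (-15.314) = -30.886
Substitute f_B = 0.753 − f_C:
f_C·(-29.9 − -67.6) = -30.886 − 0.753×(-67.6) = 20.017
f_C = 20.017 / 37.7 = 0.5309

0.531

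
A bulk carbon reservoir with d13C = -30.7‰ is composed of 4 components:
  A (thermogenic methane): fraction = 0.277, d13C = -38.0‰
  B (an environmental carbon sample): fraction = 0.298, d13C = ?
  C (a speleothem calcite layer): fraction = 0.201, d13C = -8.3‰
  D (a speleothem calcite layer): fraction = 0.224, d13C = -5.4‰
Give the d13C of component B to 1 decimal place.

Isotope mass balance: δ_bulk = Σ fᵢ·δᵢ.
-30.7 = 0.277×(-38.0) + 0.298×δ_B + 0.201×(-8.3) + 0.224×(-5.4)
0.298·δ_B = -30.7 − (-13.404) = -17.296
δ_B = -17.296 / 0.298 = -58.04‰

-58.0‰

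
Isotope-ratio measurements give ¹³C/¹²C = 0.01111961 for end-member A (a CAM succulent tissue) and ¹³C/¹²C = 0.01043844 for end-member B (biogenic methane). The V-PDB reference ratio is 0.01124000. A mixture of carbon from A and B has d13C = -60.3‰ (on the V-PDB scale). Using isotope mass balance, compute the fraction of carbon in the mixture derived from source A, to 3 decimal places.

0.182

δ_A = (0.01111961/0.01124000 − 1)×1000 = (0.989289 − 1)×1000 = -10.711‰
δ_B = (0.01043844/0.01124000 − 1)×1000 = (0.928687 − 1)×1000 = -71.313‰
f_A = (δ_mix − δ_B)/(δ_A − δ_B) = (-60.3 − (-71.313))/(-10.711 − (-71.313))
f_A = 11.013 / 60.602 = 0.1817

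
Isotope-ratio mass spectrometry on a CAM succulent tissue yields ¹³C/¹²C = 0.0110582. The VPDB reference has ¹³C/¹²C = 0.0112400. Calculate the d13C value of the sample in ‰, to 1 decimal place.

-16.2‰

d13C = (R_sample / R_standard − 1) × 1000
R_sample / R_standard = 0.0110582 / 0.0112400 = 0.983826
d13C = (0.983826 − 1) × 1000 = -16.17‰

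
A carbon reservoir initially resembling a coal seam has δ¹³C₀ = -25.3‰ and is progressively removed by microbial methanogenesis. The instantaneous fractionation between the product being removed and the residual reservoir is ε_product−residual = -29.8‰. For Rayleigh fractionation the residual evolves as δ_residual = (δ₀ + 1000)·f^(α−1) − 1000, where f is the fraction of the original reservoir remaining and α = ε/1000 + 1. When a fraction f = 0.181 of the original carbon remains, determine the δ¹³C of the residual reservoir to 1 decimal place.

25.6‰

Rayleigh residual: δ_res = (δ₀ + 1000)·f^(α−1) − 1000
α = ε/1000 + 1 = 0.97020, so α − 1 = -0.02980
f^(α−1) = 0.181^(-0.02980) = 1.052255
δ_res = (-25.3 + 1000) × 1.052255 − 1000 = 1025.633 − 1000 = 25.63‰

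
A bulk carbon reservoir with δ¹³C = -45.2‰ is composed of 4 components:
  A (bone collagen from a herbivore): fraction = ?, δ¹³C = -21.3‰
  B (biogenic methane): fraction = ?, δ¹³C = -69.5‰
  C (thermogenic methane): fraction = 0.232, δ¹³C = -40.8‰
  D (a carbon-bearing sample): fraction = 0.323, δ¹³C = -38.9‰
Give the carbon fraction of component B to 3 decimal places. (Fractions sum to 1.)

Let f_B and f_A be the unknown fractions; fractions sum to 1 so f_B + f_A = 0.445.
Mass balance: Σ fᵢ·δᵢ = δ_bulk ⇒ f_B·(-69.5) + f_A·(-21.3) = -45.2 − (-22.030) = -23.170
Substitute f_A = 0.445 − f_B:
f_B·(-69.5 − -21.3) = -23.170 − 0.445×(-21.3) = -13.691
f_B = -13.691 / -48.2 = 0.2840

0.284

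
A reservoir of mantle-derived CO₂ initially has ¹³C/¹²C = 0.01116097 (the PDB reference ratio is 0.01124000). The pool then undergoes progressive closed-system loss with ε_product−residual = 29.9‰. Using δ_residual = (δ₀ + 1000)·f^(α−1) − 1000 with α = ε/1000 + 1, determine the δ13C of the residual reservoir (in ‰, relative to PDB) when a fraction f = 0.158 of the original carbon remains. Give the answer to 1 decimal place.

-60.3‰

δ₀ = (0.01116097/0.01124000 − 1)×1000 = (0.992969 − 1)×1000 = -7.031‰
α − 1 = ε/1000 = 0.0299
f^(α−1) = 0.158^(0.0299) = 0.946324
δ_res = (-7.031 + 1000) × 0.946324 − 1000 = 939.670 − 1000 = -60.33‰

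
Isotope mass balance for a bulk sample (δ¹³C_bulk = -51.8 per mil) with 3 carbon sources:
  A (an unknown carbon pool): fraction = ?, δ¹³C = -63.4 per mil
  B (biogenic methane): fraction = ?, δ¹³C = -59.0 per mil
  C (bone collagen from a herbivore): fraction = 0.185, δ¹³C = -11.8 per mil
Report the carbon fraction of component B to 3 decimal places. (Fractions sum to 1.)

Let f_B and f_A be the unknown fractions; fractions sum to 1 so f_B + f_A = 0.815.
Mass balance: Σ fᵢ·δᵢ = δ_bulk ⇒ f_B·(-59.0) + f_A·(-63.4) = -51.8 − (-2.183) = -49.617
Substitute f_A = 0.815 − f_B:
f_B·(-59.0 − -63.4) = -49.617 − 0.815×(-63.4) = 2.054
f_B = 2.054 / 4.4 = 0.4668

0.467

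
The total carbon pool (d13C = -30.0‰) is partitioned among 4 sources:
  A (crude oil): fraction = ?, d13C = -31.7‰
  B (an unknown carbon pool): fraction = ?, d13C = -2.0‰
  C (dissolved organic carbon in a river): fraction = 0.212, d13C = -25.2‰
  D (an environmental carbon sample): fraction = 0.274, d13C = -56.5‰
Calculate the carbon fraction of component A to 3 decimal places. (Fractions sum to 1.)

Let f_A and f_B be the unknown fractions; fractions sum to 1 so f_A + f_B = 0.514.
Mass balance: Σ fᵢ·δᵢ = δ_bulk ⇒ f_A·(-31.7) + f_B·(-2.0) = -30.0 − (-20.823) = -9.177
Substitute f_B = 0.514 − f_A:
f_A·(-31.7 − -2.0) = -9.177 − 0.514×(-2.0) = -8.149
f_A = -8.149 / -29.7 = 0.2744

0.274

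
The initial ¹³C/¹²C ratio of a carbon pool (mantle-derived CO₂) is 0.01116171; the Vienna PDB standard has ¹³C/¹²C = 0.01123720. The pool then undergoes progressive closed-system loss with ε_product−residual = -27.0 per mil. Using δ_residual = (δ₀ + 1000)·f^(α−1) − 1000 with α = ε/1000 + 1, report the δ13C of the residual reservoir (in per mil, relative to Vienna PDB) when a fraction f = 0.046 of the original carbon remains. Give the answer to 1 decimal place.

79.4 per mil

δ₀ = (0.01116171/0.01123720 − 1)×1000 = (0.993282 − 1)×1000 = -6.718 per mil
α − 1 = ε/1000 = -0.0270
f^(α−1) = 0.046^(-0.0270) = 1.086690
δ_res = (-6.718 + 1000) × 1.086690 − 1000 = 1079.389 − 1000 = 79.39 per mil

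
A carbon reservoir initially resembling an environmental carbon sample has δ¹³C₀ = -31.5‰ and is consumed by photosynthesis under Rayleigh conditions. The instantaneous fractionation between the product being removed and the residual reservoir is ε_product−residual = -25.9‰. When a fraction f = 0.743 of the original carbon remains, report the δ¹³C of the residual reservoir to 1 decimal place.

Rayleigh residual: δ_res = (δ₀ + 1000)·f^(α−1) − 1000
α = ε/1000 + 1 = 0.97410, so α − 1 = -0.02590
f^(α−1) = 0.743^(-0.02590) = 1.007724
δ_res = (-31.5 + 1000) × 1.007724 − 1000 = 975.980 − 1000 = -24.02‰

-24.0‰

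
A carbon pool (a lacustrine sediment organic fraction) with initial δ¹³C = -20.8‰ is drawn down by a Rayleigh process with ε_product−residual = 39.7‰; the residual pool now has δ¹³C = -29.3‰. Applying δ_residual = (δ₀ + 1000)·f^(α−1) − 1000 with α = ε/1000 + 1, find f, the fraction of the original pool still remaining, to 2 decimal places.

0.80

α − 1 = ε/1000 = 0.0397
(δ_res + 1000)/(δ₀ + 1000) = (-29.3 + 1000)/(-20.8 + 1000) = 970.7/979.2 = 0.991319
f = 0.991319^(1/0.0397) = exp(ln(0.991319)/0.0397) = exp(-0.00872/0.0397)
f = exp(-0.2196) = 0.8028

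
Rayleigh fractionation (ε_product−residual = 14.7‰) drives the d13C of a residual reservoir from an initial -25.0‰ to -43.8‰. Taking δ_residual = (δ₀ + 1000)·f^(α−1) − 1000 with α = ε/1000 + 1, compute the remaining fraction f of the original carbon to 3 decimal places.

α − 1 = ε/1000 = 0.0147
(δ_res + 1000)/(δ₀ + 1000) = (-43.8 + 1000)/(-25.0 + 1000) = 956.2/975.0 = 0.980718
f = 0.980718^(1/0.0147) = exp(ln(0.980718)/0.0147) = exp(-0.01947/0.0147)
f = exp(-1.3245) = 0.2659

0.266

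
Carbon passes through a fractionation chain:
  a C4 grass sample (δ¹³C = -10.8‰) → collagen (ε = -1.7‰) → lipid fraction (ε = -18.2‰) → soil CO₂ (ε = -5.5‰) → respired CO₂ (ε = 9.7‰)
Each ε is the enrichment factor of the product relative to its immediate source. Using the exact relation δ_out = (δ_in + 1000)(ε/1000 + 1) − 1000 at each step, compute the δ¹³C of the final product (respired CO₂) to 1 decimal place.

-26.4‰

step 1: δ = (-10.80 + 1000)·(-1.7/1000 + 1) − 1000 = -12.48‰
step 2: δ = (-12.48 + 1000)·(-18.2/1000 + 1) − 1000 = -30.45‰
step 3: δ = (-30.45 + 1000)·(-5.5/1000 + 1) − 1000 = -35.79‰
step 4: δ = (-35.79 + 1000)·(9.7/1000 + 1) − 1000 = -26.43‰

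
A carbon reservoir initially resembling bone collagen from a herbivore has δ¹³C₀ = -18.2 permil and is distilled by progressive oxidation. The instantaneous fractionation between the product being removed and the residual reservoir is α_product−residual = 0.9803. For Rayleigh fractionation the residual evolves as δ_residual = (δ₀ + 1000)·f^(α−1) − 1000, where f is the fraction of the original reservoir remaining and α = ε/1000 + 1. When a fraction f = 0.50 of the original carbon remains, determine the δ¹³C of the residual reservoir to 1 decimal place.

Rayleigh residual: δ_res = (δ₀ + 1000)·f^(α−1) − 1000
α − 1 = -0.01970
f^(α−1) = 0.50^(-0.01970) = 1.013749
δ_res = (-18.2 + 1000) × 1.013749 − 1000 = 995.298 − 1000 = -4.70 permil

-4.7 permil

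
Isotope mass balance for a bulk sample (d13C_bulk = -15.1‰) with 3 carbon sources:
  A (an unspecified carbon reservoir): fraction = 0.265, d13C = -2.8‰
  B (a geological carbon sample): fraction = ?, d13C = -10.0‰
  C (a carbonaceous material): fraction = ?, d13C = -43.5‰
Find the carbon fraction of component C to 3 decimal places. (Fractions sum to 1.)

Let f_C and f_B be the unknown fractions; fractions sum to 1 so f_C + f_B = 0.735.
Mass balance: Σ fᵢ·δᵢ = δ_bulk ⇒ f_C·(-43.5) + f_B·(-10.0) = -15.1 − (-0.742) = -14.358
Substitute f_B = 0.735 − f_C:
f_C·(-43.5 − -10.0) = -14.358 − 0.735×(-10.0) = -7.008
f_C = -7.008 / -33.5 = 0.2092

0.209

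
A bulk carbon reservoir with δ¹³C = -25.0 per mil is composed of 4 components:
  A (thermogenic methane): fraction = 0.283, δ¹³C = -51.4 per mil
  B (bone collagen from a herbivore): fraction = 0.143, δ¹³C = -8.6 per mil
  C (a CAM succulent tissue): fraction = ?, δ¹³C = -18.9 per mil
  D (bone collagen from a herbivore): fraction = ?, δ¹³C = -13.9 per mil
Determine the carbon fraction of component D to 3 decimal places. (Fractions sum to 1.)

0.325

Let f_D and f_C be the unknown fractions; fractions sum to 1 so f_D + f_C = 0.574.
Mass balance: Σ fᵢ·δᵢ = δ_bulk ⇒ f_D·(-13.9) + f_C·(-18.9) = -25.0 − (-15.776) = -9.224
Substitute f_C = 0.574 − f_D:
f_D·(-13.9 − -18.9) = -9.224 − 0.574×(-18.9) = 1.625
f_D = 1.625 / 5.0 = 0.3249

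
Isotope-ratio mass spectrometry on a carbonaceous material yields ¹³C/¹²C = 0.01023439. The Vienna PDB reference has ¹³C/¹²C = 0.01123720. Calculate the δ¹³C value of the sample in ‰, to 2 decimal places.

-89.24‰

δ¹³C = (R_sample / R_standard − 1) × 1000
R_sample / R_standard = 0.01023439 / 0.01123720 = 0.910760
δ¹³C = (0.910760 − 1) × 1000 = -89.240‰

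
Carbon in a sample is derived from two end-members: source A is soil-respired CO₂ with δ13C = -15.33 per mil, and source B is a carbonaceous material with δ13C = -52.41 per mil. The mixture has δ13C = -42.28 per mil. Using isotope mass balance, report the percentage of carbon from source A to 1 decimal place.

δ_mix = f_A·δ_A + (1 − f_A)·δ_B  ⇒  f_A = (δ_mix − δ_B)/(δ_A − δ_B)
f_A = (-42.28 − (-52.41)) / (-15.33 − (-52.41))
f_A = 10.13 / 37.08 = 0.2732

27.3%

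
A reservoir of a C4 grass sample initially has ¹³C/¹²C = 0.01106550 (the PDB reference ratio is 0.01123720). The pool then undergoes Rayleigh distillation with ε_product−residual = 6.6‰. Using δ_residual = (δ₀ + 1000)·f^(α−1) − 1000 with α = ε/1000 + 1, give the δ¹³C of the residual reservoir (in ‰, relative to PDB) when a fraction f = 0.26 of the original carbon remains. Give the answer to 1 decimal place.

-24.0‰

δ₀ = (0.01106550/0.01123720 − 1)×1000 = (0.984720 − 1)×1000 = -15.280‰
α − 1 = ε/1000 = 0.0066
f^(α−1) = 0.26^(0.0066) = 0.991149
δ_res = (-15.280 + 1000) × 0.991149 − 1000 = 976.004 − 1000 = -24.00‰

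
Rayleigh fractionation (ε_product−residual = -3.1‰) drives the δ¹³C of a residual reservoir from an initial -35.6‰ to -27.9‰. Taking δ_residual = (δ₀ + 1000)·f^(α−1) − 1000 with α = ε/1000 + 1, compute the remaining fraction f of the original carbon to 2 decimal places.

α − 1 = ε/1000 = -0.0031
(δ_res + 1000)/(δ₀ + 1000) = (-27.9 + 1000)/(-35.6 + 1000) = 972.1/964.4 = 1.007984
f = 1.007984^(1/-0.0031) = exp(ln(1.007984)/-0.0031) = exp(0.00795/-0.0031)
f = exp(-2.5653) = 0.0769

0.08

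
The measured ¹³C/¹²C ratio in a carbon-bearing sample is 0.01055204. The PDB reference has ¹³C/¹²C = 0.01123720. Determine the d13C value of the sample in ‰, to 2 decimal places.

-60.97‰

d13C = (R_sample / R_standard − 1) × 1000
R_sample / R_standard = 0.01055204 / 0.01123720 = 0.939028
d13C = (0.939028 − 1) × 1000 = -60.972‰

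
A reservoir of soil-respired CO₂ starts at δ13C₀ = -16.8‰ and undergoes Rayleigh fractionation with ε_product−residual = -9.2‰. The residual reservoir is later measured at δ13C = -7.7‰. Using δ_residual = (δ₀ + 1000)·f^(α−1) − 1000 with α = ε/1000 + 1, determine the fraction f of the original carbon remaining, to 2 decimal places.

α − 1 = ε/1000 = -0.0092
(δ_res + 1000)/(δ₀ + 1000) = (-7.7 + 1000)/(-16.8 + 1000) = 992.3/983.2 = 1.009255
f = 1.009255^(1/-0.0092) = exp(ln(1.009255)/-0.0092) = exp(0.00921/-0.0092)
f = exp(-1.0014) = 0.3674

0.37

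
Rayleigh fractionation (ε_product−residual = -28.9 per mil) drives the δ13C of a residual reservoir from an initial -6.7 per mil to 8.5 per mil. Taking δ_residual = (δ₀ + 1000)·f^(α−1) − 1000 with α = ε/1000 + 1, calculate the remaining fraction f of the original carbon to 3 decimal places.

α − 1 = ε/1000 = -0.0289
(δ_res + 1000)/(δ₀ + 1000) = (8.5 + 1000)/(-6.7 + 1000) = 1008.5/993.3 = 1.015303
f = 1.015303^(1/-0.0289) = exp(ln(1.015303)/-0.0289) = exp(0.01519/-0.0289)
f = exp(-0.5255) = 0.5913

0.591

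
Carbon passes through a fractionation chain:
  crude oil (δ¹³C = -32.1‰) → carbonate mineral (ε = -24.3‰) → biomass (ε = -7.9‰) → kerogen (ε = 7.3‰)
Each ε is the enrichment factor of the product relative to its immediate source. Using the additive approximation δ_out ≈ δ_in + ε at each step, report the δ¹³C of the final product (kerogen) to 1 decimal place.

step 1: δ ≈ -32.1 + (-24.3) = -56.4‰
step 2: δ ≈ -56.4 + (-7.9) = -64.3‰
step 3: δ ≈ -64.3 + (7.3) = -57.0‰

-57.0‰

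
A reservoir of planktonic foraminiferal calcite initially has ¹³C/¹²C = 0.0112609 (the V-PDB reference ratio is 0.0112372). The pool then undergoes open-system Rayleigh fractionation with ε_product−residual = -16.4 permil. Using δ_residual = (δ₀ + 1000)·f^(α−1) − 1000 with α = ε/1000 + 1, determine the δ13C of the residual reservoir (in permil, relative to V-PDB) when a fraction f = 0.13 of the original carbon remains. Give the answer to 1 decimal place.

δ₀ = (0.0112609/0.0112372 − 1)×1000 = (1.002109 − 1)×1000 = 2.109 permil
α − 1 = ε/1000 = -0.0164
f^(α−1) = 0.13^(-0.0164) = 1.034026
δ_res = (2.109 + 1000) × 1.034026 − 1000 = 1036.207 − 1000 = 36.21 permil

36.2 permil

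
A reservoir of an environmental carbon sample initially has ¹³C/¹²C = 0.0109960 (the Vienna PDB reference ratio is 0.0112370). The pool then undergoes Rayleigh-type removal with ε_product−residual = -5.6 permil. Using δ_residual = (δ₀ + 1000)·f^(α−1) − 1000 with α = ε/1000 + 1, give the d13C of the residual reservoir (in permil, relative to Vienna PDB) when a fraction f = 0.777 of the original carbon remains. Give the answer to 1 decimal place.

-20.1 permil

δ₀ = (0.0109960/0.0112370 − 1)×1000 = (0.978553 − 1)×1000 = -21.447 permil
α − 1 = ε/1000 = -0.0056
f^(α−1) = 0.777^(-0.0056) = 1.001414
δ_res = (-21.447 + 1000) × 1.001414 − 1000 = 979.937 − 1000 = -20.06 permil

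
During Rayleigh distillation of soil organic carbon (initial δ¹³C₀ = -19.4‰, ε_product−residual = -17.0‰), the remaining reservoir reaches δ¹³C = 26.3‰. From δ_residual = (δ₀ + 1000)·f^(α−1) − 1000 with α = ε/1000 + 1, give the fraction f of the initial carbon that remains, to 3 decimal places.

α − 1 = ε/1000 = -0.0170
(δ_res + 1000)/(δ₀ + 1000) = (26.3 + 1000)/(-19.4 + 1000) = 1026.3/980.6 = 1.046604
f = 1.046604^(1/-0.0170) = exp(ln(1.046604)/-0.0170) = exp(0.04555/-0.0170)
f = exp(-2.6795) = 0.0686

0.069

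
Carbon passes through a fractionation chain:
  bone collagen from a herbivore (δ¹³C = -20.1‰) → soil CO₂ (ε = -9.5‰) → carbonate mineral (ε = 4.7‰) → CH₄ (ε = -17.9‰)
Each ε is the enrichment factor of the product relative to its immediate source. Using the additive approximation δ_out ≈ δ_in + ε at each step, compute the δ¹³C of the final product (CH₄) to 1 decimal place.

step 1: δ ≈ -20.1 + (-9.5) = -29.6‰
step 2: δ ≈ -29.6 + (4.7) = -24.9‰
step 3: δ ≈ -24.9 + (-17.9) = -42.8‰

-42.8‰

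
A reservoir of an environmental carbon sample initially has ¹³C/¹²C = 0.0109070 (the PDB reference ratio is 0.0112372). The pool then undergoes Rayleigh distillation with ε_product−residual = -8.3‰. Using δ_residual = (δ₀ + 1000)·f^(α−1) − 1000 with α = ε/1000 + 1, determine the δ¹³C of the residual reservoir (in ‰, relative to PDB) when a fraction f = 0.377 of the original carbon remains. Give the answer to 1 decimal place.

δ₀ = (0.0109070/0.0112372 − 1)×1000 = (0.970615 − 1)×1000 = -29.385‰
α − 1 = ε/1000 = -0.0083
f^(α−1) = 0.377^(-0.0083) = 1.008130
δ_res = (-29.385 + 1000) × 1.008130 − 1000 = 978.506 − 1000 = -21.49‰

-21.5‰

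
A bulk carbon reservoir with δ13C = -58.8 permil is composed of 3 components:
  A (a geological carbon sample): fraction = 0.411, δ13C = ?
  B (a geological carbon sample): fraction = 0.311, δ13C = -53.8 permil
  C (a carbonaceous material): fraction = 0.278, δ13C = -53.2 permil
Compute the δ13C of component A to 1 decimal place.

Isotope mass balance: δ_bulk = Σ fᵢ·δᵢ.
-58.8 = 0.411×δ_A + 0.311×(-53.8) + 0.278×(-53.2)
0.411·δ_A = -58.8 − (-31.521) = -27.279
δ_A = -27.279 / 0.411 = -66.37 permil

-66.4 permil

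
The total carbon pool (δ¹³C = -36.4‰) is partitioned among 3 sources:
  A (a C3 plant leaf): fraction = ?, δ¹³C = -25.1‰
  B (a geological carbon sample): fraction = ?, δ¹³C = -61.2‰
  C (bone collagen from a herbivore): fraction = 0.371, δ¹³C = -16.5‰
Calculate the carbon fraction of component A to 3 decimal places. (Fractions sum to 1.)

0.228

Let f_A and f_B be the unknown fractions; fractions sum to 1 so f_A + f_B = 0.629.
Mass balance: Σ fᵢ·δᵢ = δ_bulk ⇒ f_A·(-25.1) + f_B·(-61.2) = -36.4 − (-6.122) = -30.278
Substitute f_B = 0.629 − f_A:
f_A·(-25.1 − -61.2) = -30.278 − 0.629×(-61.2) = 8.216
f_A = 8.216 / 36.1 = 0.2276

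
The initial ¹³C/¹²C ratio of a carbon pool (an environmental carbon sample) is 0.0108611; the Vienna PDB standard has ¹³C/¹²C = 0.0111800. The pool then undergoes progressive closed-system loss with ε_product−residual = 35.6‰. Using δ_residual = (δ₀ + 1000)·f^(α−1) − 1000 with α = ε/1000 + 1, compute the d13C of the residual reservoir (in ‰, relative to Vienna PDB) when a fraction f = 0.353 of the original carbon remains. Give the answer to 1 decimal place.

-63.9‰

δ₀ = (0.0108611/0.0111800 − 1)×1000 = (0.971476 − 1)×1000 = -28.524‰
α − 1 = ε/1000 = 0.0356
f^(α−1) = 0.353^(0.0356) = 0.963609
δ_res = (-28.524 + 1000) × 0.963609 − 1000 = 936.123 − 1000 = -63.88‰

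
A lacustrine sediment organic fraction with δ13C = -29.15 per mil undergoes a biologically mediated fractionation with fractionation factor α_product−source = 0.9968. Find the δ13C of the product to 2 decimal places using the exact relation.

δ_product = (δ_source + 1000)·α − 1000
δ_product = (-29.15 + 1000) × 0.9968 − 1000
δ_product = 967.743 − 1000 = -32.257 per mil

-32.26 per mil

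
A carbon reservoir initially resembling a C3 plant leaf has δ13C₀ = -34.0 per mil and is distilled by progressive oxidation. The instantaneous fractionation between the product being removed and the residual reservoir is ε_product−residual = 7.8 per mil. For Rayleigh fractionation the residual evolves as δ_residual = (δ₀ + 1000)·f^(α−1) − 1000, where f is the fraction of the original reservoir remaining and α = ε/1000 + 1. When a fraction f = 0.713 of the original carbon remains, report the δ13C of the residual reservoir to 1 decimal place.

Rayleigh residual: δ_res = (δ₀ + 1000)·f^(α−1) − 1000
α = ε/1000 + 1 = 1.00780, so α − 1 = 0.00780
f^(α−1) = 0.713^(0.00780) = 0.997365
δ_res = (-34.0 + 1000) × 0.997365 − 1000 = 963.455 − 1000 = -36.55 per mil

-36.5 per mil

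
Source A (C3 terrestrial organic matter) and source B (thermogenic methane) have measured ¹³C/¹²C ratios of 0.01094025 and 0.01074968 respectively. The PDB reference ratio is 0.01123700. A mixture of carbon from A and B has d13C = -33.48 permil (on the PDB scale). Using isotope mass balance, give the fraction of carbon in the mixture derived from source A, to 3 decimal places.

δ_A = (0.01094025/0.01123700 − 1)×1000 = (0.973592 − 1)×1000 = -26.408 permil
δ_B = (0.01074968/0.01123700 − 1)×1000 = (0.956633 − 1)×1000 = -43.367 permil
f_A = (δ_mix − δ_B)/(δ_A − δ_B) = (-33.48 − (-43.367))/(-26.408 − (-43.367))
f_A = 9.887 / 16.959 = 0.5830

0.583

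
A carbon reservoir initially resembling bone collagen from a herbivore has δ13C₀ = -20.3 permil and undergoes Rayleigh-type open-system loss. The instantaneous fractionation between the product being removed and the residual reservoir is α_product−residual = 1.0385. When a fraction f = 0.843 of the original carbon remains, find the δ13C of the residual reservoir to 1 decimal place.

-26.7 permil

Rayleigh residual: δ_res = (δ₀ + 1000)·f^(α−1) − 1000
α − 1 = 0.03850
f^(α−1) = 0.843^(0.03850) = 0.993446
δ_res = (-20.3 + 1000) × 0.993446 − 1000 = 973.279 − 1000 = -26.72 permil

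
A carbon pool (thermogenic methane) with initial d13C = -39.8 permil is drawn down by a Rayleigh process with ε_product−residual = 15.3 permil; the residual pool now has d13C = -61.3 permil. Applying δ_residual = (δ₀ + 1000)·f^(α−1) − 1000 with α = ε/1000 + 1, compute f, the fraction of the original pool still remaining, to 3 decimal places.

α − 1 = ε/1000 = 0.0153
(δ_res + 1000)/(δ₀ + 1000) = (-61.3 + 1000)/(-39.8 + 1000) = 938.7/960.2 = 0.977609
f = 0.977609^(1/0.0153) = exp(ln(0.977609)/0.0153) = exp(-0.02265/0.0153)
f = exp(-1.4801) = 0.2276

0.228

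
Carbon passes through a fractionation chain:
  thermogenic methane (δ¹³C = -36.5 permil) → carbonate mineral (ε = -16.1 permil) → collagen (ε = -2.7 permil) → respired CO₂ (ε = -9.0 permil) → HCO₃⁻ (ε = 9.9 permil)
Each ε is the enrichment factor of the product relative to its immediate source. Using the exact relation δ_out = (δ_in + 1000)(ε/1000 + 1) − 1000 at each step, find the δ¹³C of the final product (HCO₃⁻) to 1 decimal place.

-53.8 permil

step 1: δ = (-36.50 + 1000)·(-16.1/1000 + 1) − 1000 = -52.01 permil
step 2: δ = (-52.01 + 1000)·(-2.7/1000 + 1) − 1000 = -54.57 permil
step 3: δ = (-54.57 + 1000)·(-9.0/1000 + 1) − 1000 = -63.08 permil
step 4: δ = (-63.08 + 1000)·(9.9/1000 + 1) − 1000 = -53.81 permil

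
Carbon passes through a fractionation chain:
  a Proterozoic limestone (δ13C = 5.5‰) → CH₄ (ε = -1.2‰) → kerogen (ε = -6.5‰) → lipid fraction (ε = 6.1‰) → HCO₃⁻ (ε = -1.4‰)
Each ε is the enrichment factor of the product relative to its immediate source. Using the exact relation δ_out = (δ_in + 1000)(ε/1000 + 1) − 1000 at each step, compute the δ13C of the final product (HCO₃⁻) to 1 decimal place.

step 1: δ = (5.50 + 1000)·(-1.2/1000 + 1) − 1000 = 4.29‰
step 2: δ = (4.29 + 1000)·(-6.5/1000 + 1) − 1000 = -2.23‰
step 3: δ = (-2.23 + 1000)·(6.1/1000 + 1) − 1000 = 3.85‰
step 4: δ = (3.85 + 1000)·(-1.4/1000 + 1) − 1000 = 2.45‰

2.4‰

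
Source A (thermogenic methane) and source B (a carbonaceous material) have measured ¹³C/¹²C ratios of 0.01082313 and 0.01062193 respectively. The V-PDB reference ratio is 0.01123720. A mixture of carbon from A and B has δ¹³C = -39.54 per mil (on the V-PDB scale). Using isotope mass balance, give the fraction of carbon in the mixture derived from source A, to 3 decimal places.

δ_A = (0.01082313/0.01123720 − 1)×1000 = (0.963152 − 1)×1000 = -36.848 per mil
δ_B = (0.01062193/0.01123720 − 1)×1000 = (0.945247 − 1)×1000 = -54.753 per mil
f_A = (δ_mix − δ_B)/(δ_A − δ_B) = (-39.54 − (-54.753))/(-36.848 − (-54.753))
f_A = 15.213 / 17.905 = 0.8497

0.850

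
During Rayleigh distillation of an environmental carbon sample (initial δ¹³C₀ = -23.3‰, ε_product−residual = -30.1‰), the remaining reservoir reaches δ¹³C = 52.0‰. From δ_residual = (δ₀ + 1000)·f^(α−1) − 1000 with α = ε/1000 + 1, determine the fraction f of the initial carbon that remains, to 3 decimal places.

0.085

α − 1 = ε/1000 = -0.0301
(δ_res + 1000)/(δ₀ + 1000) = (52.0 + 1000)/(-23.3 + 1000) = 1052.0/976.7 = 1.077096
f = 1.077096^(1/-0.0301) = exp(ln(1.077096)/-0.0301) = exp(0.07427/-0.0301)
f = exp(-2.4674) = 0.0848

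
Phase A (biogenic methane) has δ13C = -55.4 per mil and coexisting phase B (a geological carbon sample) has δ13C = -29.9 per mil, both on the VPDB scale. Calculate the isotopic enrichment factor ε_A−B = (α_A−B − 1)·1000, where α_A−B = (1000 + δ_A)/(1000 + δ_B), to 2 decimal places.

-26.29 per mil

α_A−B = (1000 + -55.4) / (1000 + -29.9) = 944.6 / 970.1 = 0.973714
ε_A−B = (0.973714 − 1) × 1000 = -26.286 per mil
(The approximation ε ≈ δ_A − δ_B would give -25.5 per mil.)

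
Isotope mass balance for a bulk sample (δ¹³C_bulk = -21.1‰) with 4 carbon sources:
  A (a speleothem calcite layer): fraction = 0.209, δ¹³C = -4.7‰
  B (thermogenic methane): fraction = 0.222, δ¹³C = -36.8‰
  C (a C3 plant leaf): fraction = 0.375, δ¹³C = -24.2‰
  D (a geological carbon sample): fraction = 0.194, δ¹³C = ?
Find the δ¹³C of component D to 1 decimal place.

-14.8‰

Isotope mass balance: δ_bulk = Σ fᵢ·δᵢ.
-21.1 = 0.209×(-4.7) + 0.222×(-36.8) + 0.375×(-24.2) + 0.194×δ_D
0.194·δ_D = -21.1 − (-18.227) = -2.873
δ_D = -2.873 / 0.194 = -14.81‰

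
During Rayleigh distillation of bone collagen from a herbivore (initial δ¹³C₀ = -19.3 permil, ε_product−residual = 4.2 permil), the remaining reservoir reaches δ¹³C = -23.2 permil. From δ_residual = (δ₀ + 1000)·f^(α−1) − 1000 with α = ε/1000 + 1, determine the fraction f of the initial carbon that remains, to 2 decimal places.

0.39

α − 1 = ε/1000 = 0.0042
(δ_res + 1000)/(δ₀ + 1000) = (-23.2 + 1000)/(-19.3 + 1000) = 976.8/980.7 = 0.996023
f = 0.996023^(1/0.0042) = exp(ln(0.996023)/0.0042) = exp(-0.00398/0.0042)
f = exp(-0.9487) = 0.3872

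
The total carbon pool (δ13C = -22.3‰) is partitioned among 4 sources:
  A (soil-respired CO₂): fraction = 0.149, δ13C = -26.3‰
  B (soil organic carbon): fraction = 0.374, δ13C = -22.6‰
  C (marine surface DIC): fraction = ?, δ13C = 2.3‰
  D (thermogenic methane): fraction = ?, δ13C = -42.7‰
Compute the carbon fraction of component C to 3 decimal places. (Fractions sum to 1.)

0.232

Let f_C and f_D be the unknown fractions; fractions sum to 1 so f_C + f_D = 0.477.
Mass balance: Σ fᵢ·δᵢ = δ_bulk ⇒ f_C·(2.3) + f_D·(-42.7) = -22.3 − (-12.371) = -9.929
Substitute f_D = 0.477 − f_C:
f_C·(2.3 − -42.7) = -9.929 − 0.477×(-42.7) = 10.439
f_C = 10.439 / 45.0 = 0.2320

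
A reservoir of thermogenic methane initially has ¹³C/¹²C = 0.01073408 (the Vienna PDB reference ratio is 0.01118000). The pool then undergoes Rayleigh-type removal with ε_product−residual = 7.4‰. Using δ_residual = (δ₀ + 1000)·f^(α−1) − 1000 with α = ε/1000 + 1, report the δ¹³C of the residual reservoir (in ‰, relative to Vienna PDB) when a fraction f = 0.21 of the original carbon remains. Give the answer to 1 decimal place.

δ₀ = (0.01073408/0.01118000 − 1)×1000 = (0.960114 − 1)×1000 = -39.886‰
α − 1 = ε/1000 = 0.0074
f^(α−1) = 0.21^(0.0074) = 0.988518
δ_res = (-39.886 + 1000) × 0.988518 − 1000 = 949.090 − 1000 = -50.91‰

-50.9‰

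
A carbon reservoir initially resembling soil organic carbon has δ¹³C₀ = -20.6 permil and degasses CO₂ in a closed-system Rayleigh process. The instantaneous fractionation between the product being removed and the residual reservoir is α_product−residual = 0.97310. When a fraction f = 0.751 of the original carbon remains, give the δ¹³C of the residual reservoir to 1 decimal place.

-13.0 permil

Rayleigh residual: δ_res = (δ₀ + 1000)·f^(α−1) − 1000
α − 1 = -0.02690
f^(α−1) = 0.751^(-0.02690) = 1.007733
δ_res = (-20.6 + 1000) × 1.007733 − 1000 = 986.973 − 1000 = -13.03 permil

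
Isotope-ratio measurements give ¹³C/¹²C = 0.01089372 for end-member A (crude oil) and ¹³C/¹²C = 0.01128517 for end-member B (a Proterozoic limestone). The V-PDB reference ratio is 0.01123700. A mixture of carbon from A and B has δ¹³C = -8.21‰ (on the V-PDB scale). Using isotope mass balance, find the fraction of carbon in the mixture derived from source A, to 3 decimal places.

δ_A = (0.01089372/0.01123700 − 1)×1000 = (0.969451 − 1)×1000 = -30.549‰
δ_B = (0.01128517/0.01123700 − 1)×1000 = (1.004287 − 1)×1000 = 4.287‰
f_A = (δ_mix − δ_B)/(δ_A − δ_B) = (-8.21 − (4.287))/(-30.549 − (4.287))
f_A = -12.497 / -34.836 = 0.3587

0.359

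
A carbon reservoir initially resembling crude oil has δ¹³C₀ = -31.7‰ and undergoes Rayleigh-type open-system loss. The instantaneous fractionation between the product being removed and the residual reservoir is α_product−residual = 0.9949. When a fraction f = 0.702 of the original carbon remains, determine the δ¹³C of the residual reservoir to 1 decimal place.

-30.0‰

Rayleigh residual: δ_res = (δ₀ + 1000)·f^(α−1) − 1000
α − 1 = -0.00510
f^(α−1) = 0.702^(-0.00510) = 1.001806
δ_res = (-31.7 + 1000) × 1.001806 − 1000 = 970.049 − 1000 = -29.95‰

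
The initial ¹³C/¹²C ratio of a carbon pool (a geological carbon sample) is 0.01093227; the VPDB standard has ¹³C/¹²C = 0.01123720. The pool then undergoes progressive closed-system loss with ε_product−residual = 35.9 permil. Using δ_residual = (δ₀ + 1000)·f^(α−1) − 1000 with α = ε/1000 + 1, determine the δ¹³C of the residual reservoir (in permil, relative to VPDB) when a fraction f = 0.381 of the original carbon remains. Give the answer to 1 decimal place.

-60.3 permil

δ₀ = (0.01093227/0.01123720 − 1)×1000 = (0.972864 − 1)×1000 = -27.136 permil
α − 1 = ε/1000 = 0.0359
f^(α−1) = 0.381^(0.0359) = 0.965951
δ_res = (-27.136 + 1000) × 0.965951 − 1000 = 939.739 − 1000 = -60.26 permil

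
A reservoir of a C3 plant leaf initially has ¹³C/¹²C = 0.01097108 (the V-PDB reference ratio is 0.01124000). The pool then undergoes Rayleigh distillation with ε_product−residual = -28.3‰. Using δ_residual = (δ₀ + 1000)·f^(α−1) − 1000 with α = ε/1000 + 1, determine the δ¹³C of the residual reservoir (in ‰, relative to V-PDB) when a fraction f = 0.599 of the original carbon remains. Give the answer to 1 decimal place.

δ₀ = (0.01097108/0.01124000 − 1)×1000 = (0.976075 − 1)×1000 = -23.925‰
α − 1 = ε/1000 = -0.0283
f^(α−1) = 0.599^(-0.0283) = 1.014609
δ_res = (-23.925 + 1000) × 1.014609 − 1000 = 990.334 − 1000 = -9.67‰

-9.7‰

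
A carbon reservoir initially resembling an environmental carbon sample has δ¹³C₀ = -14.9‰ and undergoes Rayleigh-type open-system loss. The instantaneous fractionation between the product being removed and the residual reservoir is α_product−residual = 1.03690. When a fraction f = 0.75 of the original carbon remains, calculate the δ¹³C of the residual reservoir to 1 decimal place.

Rayleigh residual: δ_res = (δ₀ + 1000)·f^(α−1) − 1000
α − 1 = 0.03690
f^(α−1) = 0.75^(0.03690) = 0.989441
δ_res = (-14.9 + 1000) × 0.989441 − 1000 = 974.698 − 1000 = -25.30‰

-25.3‰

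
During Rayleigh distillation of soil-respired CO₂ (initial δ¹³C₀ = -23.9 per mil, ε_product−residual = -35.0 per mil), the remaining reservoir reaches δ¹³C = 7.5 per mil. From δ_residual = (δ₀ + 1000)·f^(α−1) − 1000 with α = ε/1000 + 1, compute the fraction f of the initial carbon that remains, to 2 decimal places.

0.40

α − 1 = ε/1000 = -0.0350
(δ_res + 1000)/(δ₀ + 1000) = (7.5 + 1000)/(-23.9 + 1000) = 1007.5/976.1 = 1.032169
f = 1.032169^(1/-0.0350) = exp(ln(1.032169)/-0.0350) = exp(0.03166/-0.0350)
f = exp(-0.9046) = 0.4047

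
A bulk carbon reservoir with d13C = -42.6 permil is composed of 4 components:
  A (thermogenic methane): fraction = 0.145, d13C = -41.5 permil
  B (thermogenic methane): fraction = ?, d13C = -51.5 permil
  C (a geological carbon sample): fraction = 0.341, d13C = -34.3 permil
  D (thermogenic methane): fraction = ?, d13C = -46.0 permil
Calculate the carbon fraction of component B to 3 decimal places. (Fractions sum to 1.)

0.226

Let f_B and f_D be the unknown fractions; fractions sum to 1 so f_B + f_D = 0.514.
Mass balance: Σ fᵢ·δᵢ = δ_bulk ⇒ f_B·(-51.5) + f_D·(-46.0) = -42.6 − (-17.714) = -24.886
Substitute f_D = 0.514 − f_B:
f_B·(-51.5 − -46.0) = -24.886 − 0.514×(-46.0) = -1.242
f_B = -1.242 / -5.5 = 0.2259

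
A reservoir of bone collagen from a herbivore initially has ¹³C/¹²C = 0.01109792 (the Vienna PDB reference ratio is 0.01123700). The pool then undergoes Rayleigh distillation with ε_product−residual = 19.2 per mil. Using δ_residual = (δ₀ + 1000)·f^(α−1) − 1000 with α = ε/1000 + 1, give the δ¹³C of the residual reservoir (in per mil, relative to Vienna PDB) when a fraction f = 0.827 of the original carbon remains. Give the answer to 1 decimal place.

-16.0 per mil

δ₀ = (0.01109792/0.01123700 − 1)×1000 = (0.987623 − 1)×1000 = -12.377 per mil
α − 1 = ε/1000 = 0.0192
f^(α−1) = 0.827^(0.0192) = 0.996360
δ_res = (-12.377 + 1000) × 0.996360 − 1000 = 984.028 − 1000 = -15.97 per mil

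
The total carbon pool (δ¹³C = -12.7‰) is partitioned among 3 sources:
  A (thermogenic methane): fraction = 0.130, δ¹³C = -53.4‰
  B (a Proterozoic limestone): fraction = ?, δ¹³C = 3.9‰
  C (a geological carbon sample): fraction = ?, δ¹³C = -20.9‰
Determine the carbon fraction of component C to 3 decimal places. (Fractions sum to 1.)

Let f_C and f_B be the unknown fractions; fractions sum to 1 so f_C + f_B = 0.870.
Mass balance: Σ fᵢ·δᵢ = δ_bulk ⇒ f_C·(-20.9) + f_B·(3.9) = -12.7 − (-6.942) = -5.758
Substitute f_B = 0.870 − f_C:
f_C·(-20.9 − 3.9) = -5.758 − 0.870×(3.9) = -9.151
f_C = -9.151 / -24.8 = 0.3690

0.369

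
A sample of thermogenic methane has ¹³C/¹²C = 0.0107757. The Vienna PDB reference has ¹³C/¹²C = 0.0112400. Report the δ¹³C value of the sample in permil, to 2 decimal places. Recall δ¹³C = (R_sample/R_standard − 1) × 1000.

δ¹³C = (R_sample / R_standard − 1) × 1000
R_sample / R_standard = 0.0107757 / 0.0112400 = 0.958692
δ¹³C = (0.958692 − 1) × 1000 = -41.308 permil

-41.31 permil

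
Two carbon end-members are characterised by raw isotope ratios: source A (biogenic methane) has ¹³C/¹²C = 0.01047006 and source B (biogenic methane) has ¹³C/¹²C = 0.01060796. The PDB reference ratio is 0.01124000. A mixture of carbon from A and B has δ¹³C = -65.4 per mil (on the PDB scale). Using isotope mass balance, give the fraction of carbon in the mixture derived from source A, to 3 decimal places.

δ_A = (0.01047006/0.01124000 − 1)×1000 = (0.931500 − 1)×1000 = -68.500 per mil
δ_B = (0.01060796/0.01124000 − 1)×1000 = (0.943769 − 1)×1000 = -56.231 per mil
f_A = (δ_mix − δ_B)/(δ_A − δ_B) = (-65.4 − (-56.231))/(-68.500 − (-56.231))
f_A = -9.169 / -12.269 = 0.7473

0.747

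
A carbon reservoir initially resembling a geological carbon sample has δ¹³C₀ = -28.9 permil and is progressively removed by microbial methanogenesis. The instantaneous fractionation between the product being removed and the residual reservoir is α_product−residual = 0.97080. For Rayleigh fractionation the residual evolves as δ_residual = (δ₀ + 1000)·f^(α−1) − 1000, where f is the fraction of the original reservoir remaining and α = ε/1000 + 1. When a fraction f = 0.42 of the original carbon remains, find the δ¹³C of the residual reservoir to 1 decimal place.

-4.0 permil

Rayleigh residual: δ_res = (δ₀ + 1000)·f^(α−1) − 1000
α − 1 = -0.02920
f^(α−1) = 0.42^(-0.02920) = 1.025655
δ_res = (-28.9 + 1000) × 1.025655 − 1000 = 996.013 − 1000 = -3.99 permil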